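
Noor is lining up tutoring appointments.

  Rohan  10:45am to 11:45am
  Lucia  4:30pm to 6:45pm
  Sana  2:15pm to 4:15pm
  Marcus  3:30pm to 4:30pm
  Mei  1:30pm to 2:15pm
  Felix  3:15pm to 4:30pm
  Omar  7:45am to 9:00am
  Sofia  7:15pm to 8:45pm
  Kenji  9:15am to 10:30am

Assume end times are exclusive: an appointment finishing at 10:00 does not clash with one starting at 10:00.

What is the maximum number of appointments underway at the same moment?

3

Walk through starts and ends in time order (an end at T is processed before a start at T):
7:45am start Omar → 1
9:00am end Omar → 0
9:15am start Kenji → 1
10:30am end Kenji → 0
10:45am start Rohan → 1
11:45am end Rohan → 0
1:30pm start Mei → 1
2:15pm end Mei → 0
2:15pm start Sana → 1
3:15pm start Felix → 2
3:30pm start Marcus → 3
4:15pm end Sana → 2
4:30pm end Felix → 1
4:30pm end Marcus → 0
4:30pm start Lucia → 1
6:45pm end Lucia → 0
7:15pm start Sofia → 1
8:45pm end Sofia → 0
Peak is 3, at 3:30pm (Felix, Marcus, Sana).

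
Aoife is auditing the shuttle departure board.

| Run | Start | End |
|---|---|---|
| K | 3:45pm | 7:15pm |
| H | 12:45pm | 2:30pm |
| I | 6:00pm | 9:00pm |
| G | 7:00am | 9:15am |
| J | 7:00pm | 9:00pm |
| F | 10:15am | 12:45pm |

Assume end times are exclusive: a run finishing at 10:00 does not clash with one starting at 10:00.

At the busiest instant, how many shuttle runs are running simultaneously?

Walk through starts and ends in time order (an end at T is processed before a start at T):
7:00am start G → 1
9:15am end G → 0
10:15am start F → 1
12:45pm end F → 0
12:45pm start H → 1
2:30pm end H → 0
3:45pm start K → 1
6:00pm start I → 2
7:00pm start J → 3
7:15pm end K → 2
9:00pm end I → 1
9:00pm end J → 0
Peak is 3, at 7:00pm (I, J, K).

3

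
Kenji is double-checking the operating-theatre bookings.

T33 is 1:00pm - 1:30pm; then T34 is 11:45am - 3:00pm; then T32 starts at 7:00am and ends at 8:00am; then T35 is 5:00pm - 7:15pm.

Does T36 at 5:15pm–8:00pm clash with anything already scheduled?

T32: ends 8:00am at or before T36 starts 5:15pm → clear.
T34: ends 3:00pm at or before T36 starts 5:15pm → clear.
T33: ends 1:30pm at or before T36 starts 5:15pm → clear.
T35: starts 5:00pm before T36 ends 8:00pm, and ends 7:15pm after T36 starts 5:15pm → overlap.
T36 overlaps T35.

Yes — it overlaps T35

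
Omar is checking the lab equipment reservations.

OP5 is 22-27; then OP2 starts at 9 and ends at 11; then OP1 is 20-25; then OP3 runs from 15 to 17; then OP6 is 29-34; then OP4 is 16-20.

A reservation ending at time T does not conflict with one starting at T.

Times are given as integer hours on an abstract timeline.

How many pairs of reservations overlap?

2

Check each pair: they overlap iff neither finishes before the other starts.
Sorted by start: OP2, OP3, OP4, OP1, OP5, OP6.
OP3 starts after OP2 ends, so nothing later overlaps OP2 either.
OP4 starts before OP3 ends → OP3 and OP4 overlap.
OP1 starts after OP3 ends, so nothing later overlaps OP3 either.
OP1 starts exactly when OP4 ends (back-to-back, no overlap), so nothing later overlaps OP4 either.
OP5 starts before OP1 ends → OP1 and OP5 overlap.
OP6 starts after OP1 ends.
OP6 starts after OP5 ends.
Overlapping pairs: OP1 & OP5, OP3 & OP4 — 2 in total.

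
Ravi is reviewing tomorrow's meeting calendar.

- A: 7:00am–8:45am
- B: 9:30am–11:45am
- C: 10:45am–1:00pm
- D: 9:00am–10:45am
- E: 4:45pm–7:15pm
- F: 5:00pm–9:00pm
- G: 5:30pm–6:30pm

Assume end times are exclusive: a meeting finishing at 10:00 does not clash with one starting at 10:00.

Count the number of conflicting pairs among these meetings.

Sorted by start: A, D, B, C, E, F, G.
D starts after A ends — done with A.
B starts before D ends → D and B overlap.
C starts exactly when D ends (back-to-back, no overlap) — done with D.
C starts before B ends → B and C overlap.
E starts after B ends — done with B.
E starts after C ends — done with C.
F starts before E ends → E and F overlap.
G starts before E ends → E and G overlap.
G starts before F ends → F and G overlap.
Overlapping pairs: B & C, B & D, E & F, E & G, F & G — 5 in total.

5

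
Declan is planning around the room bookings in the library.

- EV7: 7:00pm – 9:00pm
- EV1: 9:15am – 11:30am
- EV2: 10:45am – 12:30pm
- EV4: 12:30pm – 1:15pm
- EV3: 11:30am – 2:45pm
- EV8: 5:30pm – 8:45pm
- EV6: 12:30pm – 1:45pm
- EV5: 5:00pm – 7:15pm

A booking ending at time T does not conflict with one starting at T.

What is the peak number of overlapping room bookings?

Walk through starts and ends in time order (an end at T is processed before a start at T):
9:15am start EV1 → 1
10:45am start EV2 → 2
11:30am end EV1 → 1
11:30am start EV3 → 2
12:30pm end EV2 → 1
12:30pm start EV4 → 2
12:30pm start EV6 → 3
1:15pm end EV4 → 2
1:45pm end EV6 → 1
2:45pm end EV3 → 0
5:00pm start EV5 → 1
5:30pm start EV8 → 2
7:00pm start EV7 → 3
7:15pm end EV5 → 2
8:45pm end EV8 → 1
9:00pm end EV7 → 0
Peak is 3, at 12:30pm (EV3, EV4, EV6).

3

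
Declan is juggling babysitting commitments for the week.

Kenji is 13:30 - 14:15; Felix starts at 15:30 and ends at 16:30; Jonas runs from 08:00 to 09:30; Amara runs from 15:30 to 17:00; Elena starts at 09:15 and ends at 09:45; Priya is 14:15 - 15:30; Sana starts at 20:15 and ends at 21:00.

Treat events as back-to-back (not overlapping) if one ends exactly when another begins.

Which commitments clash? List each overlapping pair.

Amara & Felix, Elena & Jonas

Sorted by start: Jonas, Elena, Kenji, Priya, Felix, Amara, Sana.
Elena starts before Jonas ends → Jonas and Elena overlap.
Kenji starts after Jonas ends, so nothing later overlaps Jonas either.
Kenji starts after Elena ends, so nothing later overlaps Elena either.
Priya starts exactly when Kenji ends (back-to-back, no overlap), so nothing later overlaps Kenji either.
Felix starts exactly when Priya ends (back-to-back, no overlap), so nothing later overlaps Priya either.
Amara starts before Felix ends → Felix and Amara overlap.
Sana starts after Felix ends.
Sana starts after Amara ends.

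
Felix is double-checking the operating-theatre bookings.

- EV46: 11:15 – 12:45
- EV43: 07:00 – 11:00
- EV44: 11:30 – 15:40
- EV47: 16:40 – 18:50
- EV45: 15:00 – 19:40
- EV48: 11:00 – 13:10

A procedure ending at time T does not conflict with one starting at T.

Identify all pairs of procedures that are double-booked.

Sorted by start: EV43, EV48, EV46, EV44, EV45, EV47.
EV48 starts exactly when EV43 ends (back-to-back, no overlap), so nothing later overlaps EV43 either.
EV46 starts before EV48 ends → EV48 and EV46 overlap.
EV44 starts before EV48 ends → EV48 and EV44 overlap.
EV45 starts after EV48 ends, so nothing later overlaps EV48 either.
EV44 starts before EV46 ends → EV46 and EV44 overlap.
EV45 starts after EV46 ends, so nothing later overlaps EV46 either.
EV45 starts before EV44 ends → EV44 and EV45 overlap.
EV47 starts after EV44 ends.
EV47 starts before EV45 ends → EV45 and EV47 overlap.

EV44 & EV45, EV44 & EV46, EV44 & EV48, EV45 & EV47, EV46 & EV48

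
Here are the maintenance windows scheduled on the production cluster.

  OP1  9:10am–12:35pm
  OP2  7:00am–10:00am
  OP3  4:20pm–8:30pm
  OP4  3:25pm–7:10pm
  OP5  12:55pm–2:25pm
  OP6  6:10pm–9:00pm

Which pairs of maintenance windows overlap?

Sorted by start: OP2, OP1, OP5, OP4, OP3, OP6.
OP1 starts before OP2 ends → OP2 and OP1 overlap.
OP5 starts after OP2 ends; OP2 is clear from here.
OP5 starts after OP1 ends; OP1 is clear from here.
OP4 starts after OP5 ends; OP5 is clear from here.
OP3 starts before OP4 ends → OP4 and OP3 overlap.
OP6 starts before OP4 ends → OP4 and OP6 overlap.
OP6 starts before OP3 ends → OP3 and OP6 overlap.

OP1 & OP2, OP3 & OP4, OP3 & OP6, OP4 & OP6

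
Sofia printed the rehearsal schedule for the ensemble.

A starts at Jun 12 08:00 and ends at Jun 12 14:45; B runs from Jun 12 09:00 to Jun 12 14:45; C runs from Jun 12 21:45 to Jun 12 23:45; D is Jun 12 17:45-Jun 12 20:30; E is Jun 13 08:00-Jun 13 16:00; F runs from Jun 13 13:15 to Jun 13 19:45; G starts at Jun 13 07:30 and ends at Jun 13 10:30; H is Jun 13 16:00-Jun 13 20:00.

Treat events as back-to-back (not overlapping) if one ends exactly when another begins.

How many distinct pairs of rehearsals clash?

Check each pair: they overlap iff neither finishes before the other starts.
Sorted by start: A, B, D, C, G, E, F, H.
B starts before A ends → A and B overlap.
D starts after A ends, so nothing later overlaps A either.
D starts after B ends, so nothing later overlaps B either.
C starts after D ends, so nothing later overlaps D either.
G starts after C ends, so nothing later overlaps C either.
E starts before G ends → G and E overlap.
F starts after G ends, so nothing later overlaps G either.
F starts before E ends → E and F overlap.
H starts exactly when E ends (back-to-back, no overlap).
H starts before F ends → F and H overlap.
Overlapping pairs: A & B, E & F, E & G, F & H — 4 in total.

4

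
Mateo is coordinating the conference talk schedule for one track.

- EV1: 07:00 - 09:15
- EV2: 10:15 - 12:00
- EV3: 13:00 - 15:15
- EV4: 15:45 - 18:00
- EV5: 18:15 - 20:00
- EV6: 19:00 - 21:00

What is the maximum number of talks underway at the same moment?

Sort all start/end points and keep a running count:
07:00 start EV1 → 1
09:15 end EV1 → 0
10:15 start EV2 → 1
12:00 end EV2 → 0
13:00 start EV3 → 1
15:15 end EV3 → 0
15:45 start EV4 → 1
18:00 end EV4 → 0
18:15 start EV5 → 1
19:00 start EV6 → 2
20:00 end EV5 → 1
21:00 end EV6 → 0
Peak is 2, at 19:00 (EV5, EV6).

2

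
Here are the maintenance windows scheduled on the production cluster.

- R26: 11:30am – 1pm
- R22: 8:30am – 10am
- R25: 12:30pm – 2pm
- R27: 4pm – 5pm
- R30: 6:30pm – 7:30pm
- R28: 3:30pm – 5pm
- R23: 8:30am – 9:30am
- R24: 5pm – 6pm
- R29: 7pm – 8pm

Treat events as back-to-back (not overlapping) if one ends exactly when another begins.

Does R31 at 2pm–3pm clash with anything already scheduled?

R22: ends 10am at or before R31 starts 2pm → clear.
R23: ends 9:30am at or before R31 starts 2pm → clear.
R26: ends 1pm at or before R31 starts 2pm → clear.
R25: ends 2pm at or before R31 starts 2pm → clear.
R28: starts 3:30pm at or after R31 ends 3pm → clear.
R27: starts 4pm at or after R31 ends 3pm → clear.
R24: starts 5pm at or after R31 ends 3pm → clear.
R30: starts 6:30pm at or after R31 ends 3pm → clear.
R29: starts 7pm at or after R31 ends 3pm → clear.

No — it doesn't clash with anything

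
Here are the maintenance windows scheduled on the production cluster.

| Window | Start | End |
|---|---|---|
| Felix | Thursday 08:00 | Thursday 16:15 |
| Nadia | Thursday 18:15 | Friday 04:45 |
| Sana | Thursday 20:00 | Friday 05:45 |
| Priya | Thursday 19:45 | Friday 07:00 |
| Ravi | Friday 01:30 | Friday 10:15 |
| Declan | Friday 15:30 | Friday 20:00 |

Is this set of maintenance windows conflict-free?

No

Sorted by start: Felix, Nadia, Priya, Sana, Ravi, Declan.
Nadia starts after Felix ends, so nothing later overlaps Felix either.
Priya starts before Nadia ends → Nadia and Priya overlap.
That's a conflict, so the schedule is not conflict-free.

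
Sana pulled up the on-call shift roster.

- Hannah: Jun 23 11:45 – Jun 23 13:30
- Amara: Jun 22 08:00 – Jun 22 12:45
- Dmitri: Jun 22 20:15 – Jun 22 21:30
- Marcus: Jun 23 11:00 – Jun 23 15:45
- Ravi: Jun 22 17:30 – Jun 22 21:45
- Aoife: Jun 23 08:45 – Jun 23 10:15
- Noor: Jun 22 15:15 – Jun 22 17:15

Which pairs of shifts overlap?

Dmitri & Ravi, Hannah & Marcus

Two intervals overlap when each starts before the other ends.
Sorted by start: Amara, Noor, Ravi, Dmitri, Aoife, Marcus, Hannah.
Noor starts after Amara ends; Amara is clear from here.
Ravi starts after Noor ends; Noor is clear from here.
Dmitri starts before Ravi ends → Ravi and Dmitri overlap.
Aoife starts after Ravi ends; Ravi is clear from here.
Aoife starts after Dmitri ends; Dmitri is clear from here.
Marcus starts after Aoife ends; Aoife is clear from here.
Hannah starts before Marcus ends → Marcus and Hannah overlap.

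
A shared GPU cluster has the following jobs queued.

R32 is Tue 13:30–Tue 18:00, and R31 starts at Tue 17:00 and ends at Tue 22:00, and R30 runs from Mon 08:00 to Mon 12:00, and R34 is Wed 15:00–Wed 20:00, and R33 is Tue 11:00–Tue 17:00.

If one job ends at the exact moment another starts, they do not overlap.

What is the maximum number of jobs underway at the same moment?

Sort all start/end points and keep a running count:
Mon 08:00 start R30 → 1
Mon 12:00 end R30 → 0
Tue 11:00 start R33 → 1
Tue 13:30 start R32 → 2
Tue 17:00 end R33 → 1
Tue 17:00 start R31 → 2
Tue 18:00 end R32 → 1
Tue 22:00 end R31 → 0
Wed 15:00 start R34 → 1
Wed 20:00 end R34 → 0
Peak is 2, at Tue 13:30 (R32, R33).

2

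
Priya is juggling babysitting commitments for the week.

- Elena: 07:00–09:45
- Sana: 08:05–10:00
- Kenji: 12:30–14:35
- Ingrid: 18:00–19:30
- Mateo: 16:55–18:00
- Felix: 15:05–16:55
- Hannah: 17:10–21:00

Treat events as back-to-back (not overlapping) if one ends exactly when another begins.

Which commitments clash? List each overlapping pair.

Elena & Sana, Hannah & Ingrid, Hannah & Mateo

Check each pair: they overlap iff neither finishes before the other starts.
Sorted by start: Elena, Sana, Kenji, Felix, Mateo, Hannah, Ingrid.
Sana starts before Elena ends → Elena and Sana overlap.
Kenji starts after Elena ends, so Elena has no further overlaps.
Kenji starts after Sana ends, so Sana has no further overlaps.
Felix starts after Kenji ends, so Kenji has no further overlaps.
Mateo starts exactly when Felix ends (back-to-back, no overlap), so Felix has no further overlaps.
Hannah starts before Mateo ends → Mateo and Hannah overlap.
Ingrid starts exactly when Mateo ends (back-to-back, no overlap).
Ingrid starts before Hannah ends → Hannah and Ingrid overlap.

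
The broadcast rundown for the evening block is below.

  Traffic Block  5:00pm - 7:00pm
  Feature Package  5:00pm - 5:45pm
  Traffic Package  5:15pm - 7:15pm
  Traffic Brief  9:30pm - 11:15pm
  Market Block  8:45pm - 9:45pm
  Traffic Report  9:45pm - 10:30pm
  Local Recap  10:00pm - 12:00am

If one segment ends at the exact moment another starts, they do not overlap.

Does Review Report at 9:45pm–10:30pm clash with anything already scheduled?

Traffic Block: ends 7:00pm at or before Review Report starts 9:45pm → clear.
Feature Package: ends 5:45pm at or before Review Report starts 9:45pm → clear.
Traffic Package: ends 7:15pm at or before Review Report starts 9:45pm → clear.
Market Block: ends 9:45pm at or before Review Report starts 9:45pm → clear.
Traffic Brief: starts 9:30pm before Review Report ends 10:30pm, and ends 11:15pm after Review Report starts 9:45pm → overlap.
Traffic Report: starts 9:45pm before Review Report ends 10:30pm, and ends 10:30pm after Review Report starts 9:45pm → overlap.
Local Recap: starts 10:00pm before Review Report ends 10:30pm, and ends 12:00am after Review Report starts 9:45pm → overlap.
Review Report overlaps Traffic Brief, Traffic Report, Local Recap.

Yes — it overlaps Local Recap, Traffic Brief, Traffic Report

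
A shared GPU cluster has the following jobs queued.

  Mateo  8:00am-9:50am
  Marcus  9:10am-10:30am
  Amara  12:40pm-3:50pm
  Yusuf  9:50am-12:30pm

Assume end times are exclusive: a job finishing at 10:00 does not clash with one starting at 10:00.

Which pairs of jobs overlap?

Check each pair: they overlap iff neither finishes before the other starts.
Sorted by start: Mateo, Marcus, Yusuf, Amara.
Marcus starts before Mateo ends → Mateo and Marcus overlap.
Yusuf starts exactly when Mateo ends (back-to-back, no overlap), so nothing later overlaps Mateo either.
Yusuf starts before Marcus ends → Marcus and Yusuf overlap.
Amara starts after Marcus ends.
Amara starts after Yusuf ends.

Marcus & Mateo, Marcus & Yusuf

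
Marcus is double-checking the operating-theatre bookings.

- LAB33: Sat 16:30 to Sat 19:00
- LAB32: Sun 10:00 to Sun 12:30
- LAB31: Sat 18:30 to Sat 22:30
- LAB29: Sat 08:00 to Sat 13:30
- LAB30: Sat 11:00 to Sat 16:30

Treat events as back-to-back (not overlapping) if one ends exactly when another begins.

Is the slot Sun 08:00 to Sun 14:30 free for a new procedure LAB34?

No — it overlaps LAB32

LAB29: ends Sat 13:30 at or before LAB34 starts Sun 08:00 → clear.
LAB30: ends Sat 16:30 at or before LAB34 starts Sun 08:00 → clear.
LAB33: ends Sat 19:00 at or before LAB34 starts Sun 08:00 → clear.
LAB31: ends Sat 22:30 at or before LAB34 starts Sun 08:00 → clear.
LAB32: starts Sun 10:00 before LAB34 ends Sun 14:30, and ends Sun 12:30 after LAB34 starts Sun 08:00 → overlap.
LAB34 overlaps LAB32.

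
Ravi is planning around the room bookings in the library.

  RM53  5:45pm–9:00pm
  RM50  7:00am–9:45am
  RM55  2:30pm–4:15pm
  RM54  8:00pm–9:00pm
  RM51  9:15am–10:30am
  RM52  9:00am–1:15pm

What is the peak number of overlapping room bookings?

Sweep the timeline, counting +1 at each start and −1 at each end (ends before starts at a tie):
7:00am start RM50 → 1
9:00am start RM52 → 2
9:15am start RM51 → 3
9:45am end RM50 → 2
10:30am end RM51 → 1
1:15pm end RM52 → 0
2:30pm start RM55 → 1
4:15pm end RM55 → 0
5:45pm start RM53 → 1
8:00pm start RM54 → 2
9:00pm end RM53 → 1
9:00pm end RM54 → 0
Peak is 3, at 9:15am (RM50, RM51, RM52).

3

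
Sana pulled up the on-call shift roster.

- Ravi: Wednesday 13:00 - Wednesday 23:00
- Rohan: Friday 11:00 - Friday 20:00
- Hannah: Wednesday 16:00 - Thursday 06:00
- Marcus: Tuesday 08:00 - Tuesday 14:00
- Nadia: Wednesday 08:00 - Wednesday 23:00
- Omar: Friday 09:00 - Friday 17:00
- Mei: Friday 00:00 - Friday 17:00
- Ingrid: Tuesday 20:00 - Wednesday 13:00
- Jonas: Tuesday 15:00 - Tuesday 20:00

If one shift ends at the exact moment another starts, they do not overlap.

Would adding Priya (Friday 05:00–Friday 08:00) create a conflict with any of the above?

Yes — it overlaps Mei

Marcus: ends Tuesday 14:00 at or before Priya starts Friday 05:00 → clear.
Jonas: ends Tuesday 20:00 at or before Priya starts Friday 05:00 → clear.
Ingrid: ends Wednesday 13:00 at or before Priya starts Friday 05:00 → clear.
Nadia: ends Wednesday 23:00 at or before Priya starts Friday 05:00 → clear.
Ravi: ends Wednesday 23:00 at or before Priya starts Friday 05:00 → clear.
Hannah: ends Thursday 06:00 at or before Priya starts Friday 05:00 → clear.
Mei: starts Friday 00:00 before Priya ends Friday 08:00, and ends Friday 17:00 after Priya starts Friday 05:00 → overlap.
Omar: starts Friday 09:00 at or after Priya ends Friday 08:00 → clear.
Rohan: starts Friday 11:00 at or after Priya ends Friday 08:00 → clear.
Priya overlaps Mei.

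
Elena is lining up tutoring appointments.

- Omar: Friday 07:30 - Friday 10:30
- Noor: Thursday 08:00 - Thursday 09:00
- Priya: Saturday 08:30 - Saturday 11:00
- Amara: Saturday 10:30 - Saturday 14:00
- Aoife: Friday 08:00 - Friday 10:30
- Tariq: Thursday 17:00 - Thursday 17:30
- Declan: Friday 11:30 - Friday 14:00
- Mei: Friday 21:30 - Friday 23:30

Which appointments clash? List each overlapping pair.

Sorted by start: Noor, Tariq, Omar, Aoife, Declan, Mei, Priya, Amara.
Tariq starts after Noor ends, so Noor has no further overlaps.
Omar starts after Tariq ends, so Tariq has no further overlaps.
Aoife starts before Omar ends → Omar and Aoife overlap.
Declan starts after Omar ends, so Omar has no further overlaps.
Declan starts after Aoife ends, so Aoife has no further overlaps.
Mei starts after Declan ends, so Declan has no further overlaps.
Priya starts after Mei ends, so Mei has no further overlaps.
Amara starts before Priya ends → Priya and Amara overlap.

Amara & Priya, Aoife & Omar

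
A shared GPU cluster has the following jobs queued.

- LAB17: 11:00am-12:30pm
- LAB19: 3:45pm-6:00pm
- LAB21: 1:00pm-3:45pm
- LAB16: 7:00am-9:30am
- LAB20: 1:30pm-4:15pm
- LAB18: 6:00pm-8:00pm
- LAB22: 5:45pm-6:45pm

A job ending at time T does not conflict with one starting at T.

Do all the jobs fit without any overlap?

No

Sorted by start: LAB16, LAB17, LAB21, LAB20, LAB19, LAB22, LAB18.
LAB17 starts after LAB16 ends; LAB16 is clear from here.
LAB21 starts after LAB17 ends; LAB17 is clear from here.
LAB20 starts before LAB21 ends → LAB21 and LAB20 overlap.
That's a conflict, so the schedule is not conflict-free.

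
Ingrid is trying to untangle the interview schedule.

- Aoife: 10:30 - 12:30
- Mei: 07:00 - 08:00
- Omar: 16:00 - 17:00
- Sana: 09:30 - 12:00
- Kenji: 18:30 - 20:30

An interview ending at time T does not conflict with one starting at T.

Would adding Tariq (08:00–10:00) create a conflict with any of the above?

Yes — it overlaps Sana

Mei: ends 08:00 at or before Tariq starts 08:00 → clear.
Sana: starts 09:30 before Tariq ends 10:00, and ends 12:00 after Tariq starts 08:00 → overlap.
Aoife: starts 10:30 at or after Tariq ends 10:00 → clear.
Omar: starts 16:00 at or after Tariq ends 10:00 → clear.
Kenji: starts 18:30 at or after Tariq ends 10:00 → clear.
Tariq overlaps Sana.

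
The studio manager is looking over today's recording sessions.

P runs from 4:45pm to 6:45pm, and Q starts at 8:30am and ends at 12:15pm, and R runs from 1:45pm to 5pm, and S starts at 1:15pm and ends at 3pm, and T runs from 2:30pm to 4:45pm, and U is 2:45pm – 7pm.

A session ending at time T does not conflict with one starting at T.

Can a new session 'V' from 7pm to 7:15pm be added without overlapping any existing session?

Q: ends 12:15pm at or before V starts 7pm → clear.
S: ends 3pm at or before V starts 7pm → clear.
R: ends 5pm at or before V starts 7pm → clear.
T: ends 4:45pm at or before V starts 7pm → clear.
U: ends 7pm at or before V starts 7pm → clear.
P: ends 6:45pm at or before V starts 7pm → clear.

Yes — the slot is free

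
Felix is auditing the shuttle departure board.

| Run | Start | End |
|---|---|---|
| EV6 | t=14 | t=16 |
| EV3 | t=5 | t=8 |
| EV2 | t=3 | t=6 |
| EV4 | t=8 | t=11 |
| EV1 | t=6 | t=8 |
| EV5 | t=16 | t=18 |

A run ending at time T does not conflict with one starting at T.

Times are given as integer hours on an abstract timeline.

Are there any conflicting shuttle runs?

Sorted by start: EV2, EV3, EV1, EV4, EV6, EV5.
EV3 starts before EV2 ends → EV2 and EV3 overlap.
That's a conflict, so the schedule is not conflict-free.

Yes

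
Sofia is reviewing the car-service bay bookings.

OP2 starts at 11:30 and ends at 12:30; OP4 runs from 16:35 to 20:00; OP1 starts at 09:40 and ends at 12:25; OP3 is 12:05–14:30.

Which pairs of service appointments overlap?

OP1 & OP2, OP1 & OP3, OP2 & OP3

Sorted by start: OP1, OP2, OP3, OP4.
OP2 starts before OP1 ends → OP1 and OP2 overlap.
OP3 starts before OP1 ends → OP1 and OP3 overlap.
OP4 starts after OP1 ends.
OP3 starts before OP2 ends → OP2 and OP3 overlap.
OP4 starts after OP2 ends.
OP4 starts after OP3 ends.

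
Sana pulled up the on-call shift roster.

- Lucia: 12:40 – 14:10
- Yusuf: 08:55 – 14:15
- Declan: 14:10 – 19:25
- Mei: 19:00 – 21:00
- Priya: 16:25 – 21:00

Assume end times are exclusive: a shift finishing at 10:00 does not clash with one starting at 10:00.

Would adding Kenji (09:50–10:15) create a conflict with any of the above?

Yusuf: starts 08:55 before Kenji ends 10:15, and ends 14:15 after Kenji starts 09:50 → overlap.
Lucia: starts 12:40 at or after Kenji ends 10:15 → clear.
Declan: starts 14:10 at or after Kenji ends 10:15 → clear.
Priya: starts 16:25 at or after Kenji ends 10:15 → clear.
Mei: starts 19:00 at or after Kenji ends 10:15 → clear.
Kenji overlaps Yusuf.

Yes — it overlaps Yusuf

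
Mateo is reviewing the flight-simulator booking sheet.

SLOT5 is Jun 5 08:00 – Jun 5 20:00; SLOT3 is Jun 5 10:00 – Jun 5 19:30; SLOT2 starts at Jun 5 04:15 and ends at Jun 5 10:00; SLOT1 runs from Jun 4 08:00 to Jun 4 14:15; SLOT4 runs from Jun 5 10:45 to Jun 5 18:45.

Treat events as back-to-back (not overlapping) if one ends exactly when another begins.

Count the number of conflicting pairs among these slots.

4

Two intervals overlap when each starts before the other ends.
Sorted by start: SLOT1, SLOT2, SLOT5, SLOT3, SLOT4.
SLOT2 starts after SLOT1 ends, so SLOT1 has no further overlaps.
SLOT5 starts before SLOT2 ends → SLOT2 and SLOT5 overlap.
SLOT3 starts exactly when SLOT2 ends (back-to-back, no overlap), so SLOT2 has no further overlaps.
SLOT3 starts before SLOT5 ends → SLOT5 and SLOT3 overlap.
SLOT4 starts before SLOT5 ends → SLOT5 and SLOT4 overlap.
SLOT4 starts before SLOT3 ends → SLOT3 and SLOT4 overlap.
Overlapping pairs: SLOT2 & SLOT5, SLOT3 & SLOT4, SLOT3 & SLOT5, SLOT4 & SLOT5 — 4 in total.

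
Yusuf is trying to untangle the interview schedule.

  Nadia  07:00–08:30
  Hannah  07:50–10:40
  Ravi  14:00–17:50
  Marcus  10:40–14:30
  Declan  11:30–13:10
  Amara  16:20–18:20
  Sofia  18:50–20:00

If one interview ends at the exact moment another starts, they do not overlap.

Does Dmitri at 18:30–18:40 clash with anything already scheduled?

Nadia: ends 08:30 at or before Dmitri starts 18:30 → clear.
Hannah: ends 10:40 at or before Dmitri starts 18:30 → clear.
Marcus: ends 14:30 at or before Dmitri starts 18:30 → clear.
Declan: ends 13:10 at or before Dmitri starts 18:30 → clear.
Ravi: ends 17:50 at or before Dmitri starts 18:30 → clear.
Amara: ends 18:20 at or before Dmitri starts 18:30 → clear.
Sofia: starts 18:50 at or after Dmitri ends 18:40 → clear.

No — it doesn't clash with anything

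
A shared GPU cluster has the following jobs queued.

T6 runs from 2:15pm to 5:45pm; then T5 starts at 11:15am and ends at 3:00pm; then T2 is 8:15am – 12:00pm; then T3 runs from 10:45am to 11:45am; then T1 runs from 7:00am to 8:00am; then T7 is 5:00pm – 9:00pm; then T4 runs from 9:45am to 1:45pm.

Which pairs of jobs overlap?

Sorted by start: T1, T2, T4, T3, T5, T6, T7.
T2 starts after T1 ends — done with T1.
T4 starts before T2 ends → T2 and T4 overlap.
T3 starts before T2 ends → T2 and T3 overlap.
T5 starts before T2 ends → T2 and T5 overlap.
T6 starts after T2 ends — done with T2.
T3 starts before T4 ends → T4 and T3 overlap.
T5 starts before T4 ends → T4 and T5 overlap.
T6 starts after T4 ends — done with T4.
T5 starts before T3 ends → T3 and T5 overlap.
T6 starts after T3 ends — done with T3.
T6 starts before T5 ends → T5 and T6 overlap.
T7 starts after T5 ends.
T7 starts before T6 ends → T6 and T7 overlap.

T2 & T3, T2 & T4, T2 & T5, T3 & T4, T3 & T5, T4 & T5, T5 & T6, T6 & T7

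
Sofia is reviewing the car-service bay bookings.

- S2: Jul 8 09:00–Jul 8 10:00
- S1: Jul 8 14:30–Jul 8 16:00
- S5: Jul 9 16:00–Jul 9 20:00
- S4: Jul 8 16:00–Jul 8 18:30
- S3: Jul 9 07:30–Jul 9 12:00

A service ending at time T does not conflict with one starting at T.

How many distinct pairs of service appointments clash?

Sorted by start: S2, S1, S4, S3, S5.
S1 starts after S2 ends, so nothing later overlaps S2 either.
S4 starts exactly when S1 ends (back-to-back, no overlap), so nothing later overlaps S1 either.
S3 starts after S4 ends, so nothing later overlaps S4 either.
S5 starts after S3 ends.
No pair overlaps.

0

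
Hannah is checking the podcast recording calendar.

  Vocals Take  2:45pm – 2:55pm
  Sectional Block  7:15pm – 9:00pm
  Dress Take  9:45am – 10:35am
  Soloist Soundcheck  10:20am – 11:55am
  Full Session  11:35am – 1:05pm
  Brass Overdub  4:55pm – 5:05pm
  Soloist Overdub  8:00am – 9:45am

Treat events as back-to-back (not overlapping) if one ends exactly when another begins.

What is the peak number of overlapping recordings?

Sweep the timeline, counting +1 at each start and −1 at each end (ends before starts at a tie):
8:00am start Soloist Overdub → 1
9:45am end Soloist Overdub → 0
9:45am start Dress Take → 1
10:20am start Soloist Soundcheck → 2
10:35am end Dress Take → 1
11:35am start Full Session → 2
11:55am end Soloist Soundcheck → 1
1:05pm end Full Session → 0
2:45pm start Vocals Take → 1
2:55pm end Vocals Take → 0
4:55pm start Brass Overdub → 1
5:05pm end Brass Overdub → 0
7:15pm start Sectional Block → 1
9:00pm end Sectional Block → 0
Peak is 2, at 10:20am (Dress Take, Soloist Soundcheck).

2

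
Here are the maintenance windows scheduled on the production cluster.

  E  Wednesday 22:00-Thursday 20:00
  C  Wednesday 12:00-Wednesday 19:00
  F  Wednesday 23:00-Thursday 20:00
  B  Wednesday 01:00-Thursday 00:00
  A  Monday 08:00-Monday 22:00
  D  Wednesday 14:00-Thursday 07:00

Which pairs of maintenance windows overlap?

Sorted by start: A, B, C, D, E, F.
B starts after A ends; A is clear from here.
C starts before B ends → B and C overlap.
D starts before B ends → B and D overlap.
E starts before B ends → B and E overlap.
F starts before B ends → B and F overlap.
D starts before C ends → C and D overlap.
E starts after C ends; C is clear from here.
E starts before D ends → D and E overlap.
F starts before D ends → D and F overlap.
F starts before E ends → E and F overlap.

B & C, B & D, B & E, B & F, C & D, D & E, D & F, E & F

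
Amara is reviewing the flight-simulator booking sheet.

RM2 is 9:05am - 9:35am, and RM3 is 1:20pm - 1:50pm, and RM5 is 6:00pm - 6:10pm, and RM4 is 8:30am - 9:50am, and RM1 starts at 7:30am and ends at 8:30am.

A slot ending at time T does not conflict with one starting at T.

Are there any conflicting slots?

Yes

Sorted by start: RM1, RM4, RM2, RM3, RM5.
RM4 starts exactly when RM1 ends (back-to-back, no overlap); RM1 is clear from here.
RM2 starts before RM4 ends → RM4 and RM2 overlap.
That's a conflict, so the schedule is not conflict-free.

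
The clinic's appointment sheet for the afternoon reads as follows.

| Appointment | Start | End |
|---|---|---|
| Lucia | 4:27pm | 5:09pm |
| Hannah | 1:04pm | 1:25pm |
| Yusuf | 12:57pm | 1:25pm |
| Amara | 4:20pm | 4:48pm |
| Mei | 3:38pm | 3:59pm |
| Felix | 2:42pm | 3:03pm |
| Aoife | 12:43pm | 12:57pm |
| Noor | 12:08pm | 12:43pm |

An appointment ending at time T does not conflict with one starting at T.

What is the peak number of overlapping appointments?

2

Sweep the timeline, counting +1 at each start and −1 at each end (ends before starts at a tie):
12:08pm start Noor → 1
12:43pm end Noor → 0
12:43pm start Aoife → 1
12:57pm end Aoife → 0
12:57pm start Yusuf → 1
1:04pm start Hannah → 2
1:25pm end Hannah → 1
1:25pm end Yusuf → 0
2:42pm start Felix → 1
3:03pm end Felix → 0
3:38pm start Mei → 1
3:59pm end Mei → 0
4:20pm start Amara → 1
4:27pm start Lucia → 2
4:48pm end Amara → 1
5:09pm end Lucia → 0
Peak is 2, at 1:04pm (Hannah, Yusuf).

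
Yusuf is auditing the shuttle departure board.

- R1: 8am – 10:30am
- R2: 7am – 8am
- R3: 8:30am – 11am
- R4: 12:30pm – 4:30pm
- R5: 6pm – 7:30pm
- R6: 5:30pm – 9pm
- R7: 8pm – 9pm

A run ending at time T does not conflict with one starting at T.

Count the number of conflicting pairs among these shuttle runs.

Sorted by start: R2, R1, R3, R4, R6, R5, R7.
R1 starts exactly when R2 ends (back-to-back, no overlap), so R2 has no further overlaps.
R3 starts before R1 ends → R1 and R3 overlap.
R4 starts after R1 ends, so R1 has no further overlaps.
R4 starts after R3 ends, so R3 has no further overlaps.
R6 starts after R4 ends, so R4 has no further overlaps.
R5 starts before R6 ends → R6 and R5 overlap.
R7 starts before R6 ends → R6 and R7 overlap.
R7 starts after R5 ends.
Overlapping pairs: R1 & R3, R5 & R6, R6 & R7 — 3 in total.

3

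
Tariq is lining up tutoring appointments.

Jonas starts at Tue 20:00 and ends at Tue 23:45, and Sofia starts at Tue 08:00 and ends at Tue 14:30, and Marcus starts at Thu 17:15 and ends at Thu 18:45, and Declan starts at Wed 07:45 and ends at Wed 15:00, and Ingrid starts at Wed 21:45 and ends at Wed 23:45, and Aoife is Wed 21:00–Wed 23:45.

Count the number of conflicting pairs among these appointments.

1

Two intervals overlap when each starts before the other ends.
Sorted by start: Sofia, Jonas, Declan, Aoife, Ingrid, Marcus.
Jonas starts after Sofia ends, so Sofia has no further overlaps.
Declan starts after Jonas ends, so Jonas has no further overlaps.
Aoife starts after Declan ends, so Declan has no further overlaps.
Ingrid starts before Aoife ends → Aoife and Ingrid overlap.
Marcus starts after Aoife ends.
Marcus starts after Ingrid ends.
Overlapping pairs: Aoife & Ingrid — 1 in total.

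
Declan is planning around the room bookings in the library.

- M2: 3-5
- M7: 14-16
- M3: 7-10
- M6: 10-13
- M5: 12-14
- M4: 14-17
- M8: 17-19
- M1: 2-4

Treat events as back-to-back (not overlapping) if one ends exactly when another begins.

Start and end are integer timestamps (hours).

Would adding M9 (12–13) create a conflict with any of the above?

Yes — it overlaps M5, M6

M1: ends 4 at or before M9 starts 12 → clear.
M2: ends 5 at or before M9 starts 12 → clear.
M3: ends 10 at or before M9 starts 12 → clear.
M6: starts 10 before M9 ends 13, and ends 13 after M9 starts 12 → overlap.
M5: starts 12 before M9 ends 13, and ends 14 after M9 starts 12 → overlap.
M4: starts 14 at or after M9 ends 13 → clear.
M7: starts 14 at or after M9 ends 13 → clear.
M8: starts 17 at or after M9 ends 13 → clear.
M9 overlaps M5, M6.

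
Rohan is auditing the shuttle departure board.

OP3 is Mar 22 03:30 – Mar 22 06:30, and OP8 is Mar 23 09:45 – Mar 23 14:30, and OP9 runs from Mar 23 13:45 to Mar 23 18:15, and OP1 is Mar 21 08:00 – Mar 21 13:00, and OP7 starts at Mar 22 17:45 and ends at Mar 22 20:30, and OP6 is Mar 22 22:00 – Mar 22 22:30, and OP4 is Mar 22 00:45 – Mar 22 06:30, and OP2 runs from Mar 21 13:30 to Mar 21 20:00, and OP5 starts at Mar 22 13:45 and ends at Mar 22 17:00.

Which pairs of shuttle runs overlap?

OP3 & OP4, OP8 & OP9

Sorted by start: OP1, OP2, OP4, OP3, OP5, OP7, OP6, OP8, OP9.
OP2 starts after OP1 ends, so OP1 has no further overlaps.
OP4 starts after OP2 ends, so OP2 has no further overlaps.
OP3 starts before OP4 ends → OP4 and OP3 overlap.
OP5 starts after OP4 ends, so OP4 has no further overlaps.
OP5 starts after OP3 ends, so OP3 has no further overlaps.
OP7 starts after OP5 ends, so OP5 has no further overlaps.
OP6 starts after OP7 ends, so OP7 has no further overlaps.
OP8 starts after OP6 ends, so OP6 has no further overlaps.
OP9 starts before OP8 ends → OP8 and OP9 overlap.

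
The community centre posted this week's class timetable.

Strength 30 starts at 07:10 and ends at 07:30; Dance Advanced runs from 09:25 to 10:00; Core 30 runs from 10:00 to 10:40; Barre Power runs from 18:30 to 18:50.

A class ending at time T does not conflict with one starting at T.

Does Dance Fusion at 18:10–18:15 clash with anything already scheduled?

No — it doesn't clash with anything

Strength 30: ends 07:30 at or before Dance Fusion starts 18:10 → clear.
Dance Advanced: ends 10:00 at or before Dance Fusion starts 18:10 → clear.
Core 30: ends 10:40 at or before Dance Fusion starts 18:10 → clear.
Barre Power: starts 18:30 at or after Dance Fusion ends 18:15 → clear.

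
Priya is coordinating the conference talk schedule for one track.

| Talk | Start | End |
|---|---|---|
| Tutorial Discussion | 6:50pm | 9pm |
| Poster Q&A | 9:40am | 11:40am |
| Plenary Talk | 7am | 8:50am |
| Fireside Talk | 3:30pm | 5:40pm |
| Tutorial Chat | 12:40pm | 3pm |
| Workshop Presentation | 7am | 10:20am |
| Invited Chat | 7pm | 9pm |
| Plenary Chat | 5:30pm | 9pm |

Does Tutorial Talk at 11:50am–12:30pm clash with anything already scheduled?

No — it doesn't clash with anything

Workshop Presentation: ends 10:20am at or before Tutorial Talk starts 11:50am → clear.
Plenary Talk: ends 8:50am at or before Tutorial Talk starts 11:50am → clear.
Poster Q&A: ends 11:40am at or before Tutorial Talk starts 11:50am → clear.
Tutorial Chat: starts 12:40pm at or after Tutorial Talk ends 12:30pm → clear.
Fireside Talk: starts 3:30pm at or after Tutorial Talk ends 12:30pm → clear.
Plenary Chat: starts 5:30pm at or after Tutorial Talk ends 12:30pm → clear.
Tutorial Discussion: starts 6:50pm at or after Tutorial Talk ends 12:30pm → clear.
Invited Chat: starts 7pm at or after Tutorial Talk ends 12:30pm → clear.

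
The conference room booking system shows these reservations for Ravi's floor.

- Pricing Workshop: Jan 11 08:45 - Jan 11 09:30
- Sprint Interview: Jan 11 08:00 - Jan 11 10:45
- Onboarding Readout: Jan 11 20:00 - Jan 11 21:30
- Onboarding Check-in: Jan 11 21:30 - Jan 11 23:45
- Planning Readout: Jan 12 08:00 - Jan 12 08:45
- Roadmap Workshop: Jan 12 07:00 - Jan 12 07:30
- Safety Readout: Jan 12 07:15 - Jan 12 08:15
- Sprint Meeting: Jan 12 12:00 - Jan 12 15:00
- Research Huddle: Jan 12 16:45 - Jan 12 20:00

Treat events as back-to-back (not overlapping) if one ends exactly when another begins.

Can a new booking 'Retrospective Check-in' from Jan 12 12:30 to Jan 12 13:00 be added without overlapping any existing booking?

No — it overlaps Sprint Meeting

Sprint Interview: ends Jan 11 10:45 at or before Retrospective Check-in starts Jan 12 12:30 → clear.
Pricing Workshop: ends Jan 11 09:30 at or before Retrospective Check-in starts Jan 12 12:30 → clear.
Onboarding Readout: ends Jan 11 21:30 at or before Retrospective Check-in starts Jan 12 12:30 → clear.
Onboarding Check-in: ends Jan 11 23:45 at or before Retrospective Check-in starts Jan 12 12:30 → clear.
Roadmap Workshop: ends Jan 12 07:30 at or before Retrospective Check-in starts Jan 12 12:30 → clear.
Safety Readout: ends Jan 12 08:15 at or before Retrospective Check-in starts Jan 12 12:30 → clear.
Planning Readout: ends Jan 12 08:45 at or before Retrospective Check-in starts Jan 12 12:30 → clear.
Sprint Meeting: starts Jan 12 12:00 before Retrospective Check-in ends Jan 12 13:00, and ends Jan 12 15:00 after Retrospective Check-in starts Jan 12 12:30 → overlap.
Research Huddle: starts Jan 12 16:45 at or after Retrospective Check-in ends Jan 12 13:00 → clear.
Retrospective Check-in overlaps Sprint Meeting.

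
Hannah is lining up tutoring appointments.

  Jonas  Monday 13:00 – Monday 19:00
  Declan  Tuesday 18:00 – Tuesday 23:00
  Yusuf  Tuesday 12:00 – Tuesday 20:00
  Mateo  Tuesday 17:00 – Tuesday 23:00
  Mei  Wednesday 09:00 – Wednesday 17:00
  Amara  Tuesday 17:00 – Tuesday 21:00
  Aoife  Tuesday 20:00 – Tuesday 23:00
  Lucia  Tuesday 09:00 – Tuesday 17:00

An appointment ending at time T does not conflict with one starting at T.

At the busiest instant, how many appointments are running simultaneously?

Sweep the timeline, counting +1 at each start and −1 at each end (ends before starts at a tie):
Monday 13:00 start Jonas → 1
Monday 19:00 end Jonas → 0
Tuesday 09:00 start Lucia → 1
Tuesday 12:00 start Yusuf → 2
Tuesday 17:00 end Lucia → 1
Tuesday 17:00 start Amara → 2
Tuesday 17:00 start Mateo → 3
Tuesday 18:00 start Declan → 4
Tuesday 20:00 end Yusuf → 3
Tuesday 20:00 start Aoife → 4
Tuesday 21:00 end Amara → 3
Tuesday 23:00 end Aoife → 2
Tuesday 23:00 end Declan → 1
Tuesday 23:00 end Mateo → 0
Wednesday 09:00 start Mei → 1
Wednesday 17:00 end Mei → 0
Peak is 4, at Tuesday 18:00 (Amara, Declan, Mateo, Yusuf).

4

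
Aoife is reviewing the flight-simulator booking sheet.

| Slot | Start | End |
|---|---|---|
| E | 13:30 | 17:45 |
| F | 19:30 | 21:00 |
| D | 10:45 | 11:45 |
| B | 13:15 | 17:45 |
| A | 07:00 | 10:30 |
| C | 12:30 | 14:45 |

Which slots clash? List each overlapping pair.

B & C, B & E, C & E

Sorted by start: A, D, C, B, E, F.
D starts after A ends, so nothing later overlaps A either.
C starts after D ends, so nothing later overlaps D either.
B starts before C ends → C and B overlap.
E starts before C ends → C and E overlap.
F starts after C ends.
E starts before B ends → B and E overlap.
F starts after B ends.
F starts after E ends.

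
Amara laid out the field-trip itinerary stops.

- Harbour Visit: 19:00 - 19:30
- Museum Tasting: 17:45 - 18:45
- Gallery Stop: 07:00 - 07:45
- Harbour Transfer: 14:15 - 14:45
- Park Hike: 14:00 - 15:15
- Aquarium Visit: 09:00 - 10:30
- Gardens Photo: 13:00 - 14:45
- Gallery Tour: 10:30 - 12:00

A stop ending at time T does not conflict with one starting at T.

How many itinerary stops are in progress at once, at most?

Sweep the timeline, counting +1 at each start and −1 at each end (ends before starts at a tie):
07:00 start Gallery Stop → 1
07:45 end Gallery Stop → 0
09:00 start Aquarium Visit → 1
10:30 end Aquarium Visit → 0
10:30 start Gallery Tour → 1
12:00 end Gallery Tour → 0
13:00 start Gardens Photo → 1
14:00 start Park Hike → 2
14:15 start Harbour Transfer → 3
14:45 end Gardens Photo → 2
14:45 end Harbour Transfer → 1
15:15 end Park Hike → 0
17:45 start Museum Tasting → 1
18:45 end Museum Tasting → 0
19:00 start Harbour Visit → 1
19:30 end Harbour Visit → 0
Peak is 3, at 14:15 (Gardens Photo, Harbour Transfer, Park Hike).

3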